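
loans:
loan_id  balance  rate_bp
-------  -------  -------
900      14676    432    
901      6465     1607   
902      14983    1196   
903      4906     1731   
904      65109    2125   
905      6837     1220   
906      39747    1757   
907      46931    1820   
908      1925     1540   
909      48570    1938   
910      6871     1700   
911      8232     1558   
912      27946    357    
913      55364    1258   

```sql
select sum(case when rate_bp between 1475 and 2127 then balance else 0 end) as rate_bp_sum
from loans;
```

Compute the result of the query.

228756

loan_id=900: ✗
loan_id=901: ✓ → 6465
loan_id=902: ✗
loan_id=903: ✓ → 4906
loan_id=904: ✓ → 65109
loan_id=905: ✗
loan_id=906: ✓ → 39747
loan_id=907: ✓ → 46931
loan_id=908: ✓ → 1925
loan_id=909: ✓ → 48570
loan_id=910: ✓ → 6871
loan_id=911: ✓ → 8232
loan_id=912: ✗
loan_id=913: ✗
rate_bp_sum = 6465 + 4906 + 65109 + 39747 + 46931 + 1925 + 48570 + 6871 + 8232 = 228756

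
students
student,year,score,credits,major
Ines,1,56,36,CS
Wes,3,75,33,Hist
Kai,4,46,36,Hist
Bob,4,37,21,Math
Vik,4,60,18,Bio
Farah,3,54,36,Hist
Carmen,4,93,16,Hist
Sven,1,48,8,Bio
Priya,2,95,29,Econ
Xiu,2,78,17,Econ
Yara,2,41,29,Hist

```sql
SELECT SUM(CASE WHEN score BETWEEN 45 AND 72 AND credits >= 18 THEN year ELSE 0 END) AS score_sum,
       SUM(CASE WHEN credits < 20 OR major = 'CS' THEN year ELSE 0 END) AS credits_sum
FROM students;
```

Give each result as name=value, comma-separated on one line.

score_sum=12, credits_sum=12

[score_sum: score BETWEEN 45 AND 72 AND credits >= 18]
student=Ines: ✓ → 1
student=Wes: ✗
student=Kai: ✓ → 4
student=Bob: ✗
student=Vik: ✓ → 4
student=Farah: ✓ → 3
student=Carmen: ✗
student=Sven: ✗
student=Priya: ✗
student=Xiu: ✗
student=Yara: ✗
score_sum = 1 + 4 + 4 + 3 = 12
—
[credits_sum: credits < 20 OR major = 'CS']
student=Ines: ✓ → 1
student=Wes: ✗
student=Kai: ✗
student=Bob: ✗
student=Vik: ✓ → 4
student=Farah: ✗
student=Carmen: ✓ → 4
student=Sven: ✓ → 1
student=Priya: ✗
student=Xiu: ✓ → 2
student=Yara: ✗
credits_sum = 1 + 4 + 4 + 1 + 2 = 12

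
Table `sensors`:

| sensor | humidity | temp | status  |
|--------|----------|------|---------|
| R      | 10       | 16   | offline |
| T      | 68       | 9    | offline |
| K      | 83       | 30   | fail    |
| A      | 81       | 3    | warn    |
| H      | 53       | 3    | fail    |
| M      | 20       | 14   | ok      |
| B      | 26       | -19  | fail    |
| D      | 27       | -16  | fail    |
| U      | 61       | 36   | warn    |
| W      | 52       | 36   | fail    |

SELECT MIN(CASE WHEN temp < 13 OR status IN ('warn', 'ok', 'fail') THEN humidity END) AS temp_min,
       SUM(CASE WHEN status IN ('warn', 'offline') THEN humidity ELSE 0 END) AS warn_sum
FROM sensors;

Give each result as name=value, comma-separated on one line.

temp_min=20, warn_sum=220

[temp_min: temp < 13 OR status IN ('warn', 'ok', 'fail')]
sensor=R: ✗
sensor=T: ✓ → 68
sensor=K: ✓ → 83
sensor=A: ✓ → 81
sensor=H: ✓ → 53
sensor=M: ✓ → 20
sensor=B: ✓ → 26
sensor=D: ✓ → 27
sensor=U: ✓ → 61
sensor=W: ✓ → 52
temp_min = MIN(68, 83, 81, 53, 20, 26, 27, 61, 52) = 20
—
[warn_sum: status IN ('warn', 'offline')]
sensor=R: ✓ → 10
sensor=T: ✓ → 68
sensor=K: ✗
sensor=A: ✓ → 81
sensor=H: ✗
sensor=M: ✗
sensor=B: ✗
sensor=D: ✗
sensor=U: ✓ → 61
sensor=W: ✗
warn_sum = 10 + 68 + 81 + 61 = 220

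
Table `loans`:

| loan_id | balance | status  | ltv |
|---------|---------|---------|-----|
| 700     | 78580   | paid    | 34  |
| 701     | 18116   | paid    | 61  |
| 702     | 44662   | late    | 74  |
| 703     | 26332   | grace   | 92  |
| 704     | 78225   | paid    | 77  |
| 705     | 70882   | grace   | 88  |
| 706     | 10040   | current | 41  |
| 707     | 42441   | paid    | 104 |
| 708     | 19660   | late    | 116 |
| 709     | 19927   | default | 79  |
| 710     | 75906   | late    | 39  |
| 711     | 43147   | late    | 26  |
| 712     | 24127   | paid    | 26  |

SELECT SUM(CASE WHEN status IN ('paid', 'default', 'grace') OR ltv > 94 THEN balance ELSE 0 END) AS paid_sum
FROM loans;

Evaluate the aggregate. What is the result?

378290

loan_id=700: ✓ → 78580
loan_id=701: ✓ → 18116
loan_id=702: ✗
loan_id=703: ✓ → 26332
loan_id=704: ✓ → 78225
loan_id=705: ✓ → 70882
loan_id=706: ✗
loan_id=707: ✓ → 42441
loan_id=708: ✓ → 19660
loan_id=709: ✓ → 19927
loan_id=710: ✗
loan_id=711: ✗
loan_id=712: ✓ → 24127
paid_sum = 78580 + 18116 + 26332 + 78225 + 70882 + 42441 + 19660 + 19927 + 24127 = 378290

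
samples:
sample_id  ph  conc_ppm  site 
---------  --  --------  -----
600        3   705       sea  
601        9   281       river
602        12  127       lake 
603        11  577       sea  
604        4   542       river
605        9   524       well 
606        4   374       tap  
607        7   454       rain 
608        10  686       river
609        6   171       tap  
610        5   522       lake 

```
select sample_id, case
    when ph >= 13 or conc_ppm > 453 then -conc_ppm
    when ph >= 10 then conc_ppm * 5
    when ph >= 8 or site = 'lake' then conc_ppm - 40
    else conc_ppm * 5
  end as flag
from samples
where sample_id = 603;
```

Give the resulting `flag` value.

sample_id = 603: ph=11, conc_ppm=577, site=sea.
ph >= 13 or conc_ppm > 453 → true → -577

-577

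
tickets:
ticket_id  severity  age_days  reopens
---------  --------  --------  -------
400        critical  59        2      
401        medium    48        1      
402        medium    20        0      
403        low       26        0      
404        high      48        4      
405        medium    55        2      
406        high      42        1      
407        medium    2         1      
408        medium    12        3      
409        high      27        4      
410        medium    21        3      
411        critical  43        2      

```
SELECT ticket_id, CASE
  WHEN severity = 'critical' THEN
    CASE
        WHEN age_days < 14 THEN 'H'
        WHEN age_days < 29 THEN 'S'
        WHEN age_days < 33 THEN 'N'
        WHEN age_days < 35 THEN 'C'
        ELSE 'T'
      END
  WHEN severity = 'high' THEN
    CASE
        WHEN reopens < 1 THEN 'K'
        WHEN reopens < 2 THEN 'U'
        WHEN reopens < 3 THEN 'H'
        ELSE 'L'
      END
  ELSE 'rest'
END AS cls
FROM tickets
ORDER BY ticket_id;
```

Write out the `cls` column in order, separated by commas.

T, rest, rest, rest, L, rest, U, rest, rest, L, rest, T

ticket_id=400: severity='critical' → inner[ELSE] → T
ticket_id=401: severity='medium' → outer ELSE → rest
ticket_id=402: severity='medium' → outer ELSE → rest
ticket_id=403: severity='low' → outer ELSE → rest
ticket_id=404: severity='high' → inner[ELSE] → L
ticket_id=405: severity='medium' → outer ELSE → rest
ticket_id=406: severity='high' → inner[reopens < 2] → U
ticket_id=407: severity='medium' → outer ELSE → rest
ticket_id=408: severity='medium' → outer ELSE → rest
ticket_id=409: severity='high' → inner[ELSE] → L
ticket_id=410: severity='medium' → outer ELSE → rest
ticket_id=411: severity='critical' → inner[ELSE] → T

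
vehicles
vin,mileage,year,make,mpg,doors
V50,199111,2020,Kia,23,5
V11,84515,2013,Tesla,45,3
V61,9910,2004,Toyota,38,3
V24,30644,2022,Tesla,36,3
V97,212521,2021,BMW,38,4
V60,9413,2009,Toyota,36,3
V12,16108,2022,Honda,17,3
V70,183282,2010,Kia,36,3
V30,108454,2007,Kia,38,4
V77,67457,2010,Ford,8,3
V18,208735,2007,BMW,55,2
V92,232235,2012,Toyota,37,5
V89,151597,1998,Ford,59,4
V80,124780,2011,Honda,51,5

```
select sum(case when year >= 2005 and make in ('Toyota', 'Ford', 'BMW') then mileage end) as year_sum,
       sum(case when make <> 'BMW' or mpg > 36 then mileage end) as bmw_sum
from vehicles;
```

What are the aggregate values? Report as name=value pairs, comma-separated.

[year_sum: year >= 2005 and make in ('Toyota', 'Ford', 'BMW')]
vin=V50: ✗
vin=V11: ✗
vin=V61: ✗
vin=V24: ✗
vin=V97: ✓ → 212521
vin=V60: ✓ → 9413
vin=V12: ✗
vin=V70: ✗
vin=V30: ✗
vin=V77: ✓ → 67457
vin=V18: ✓ → 208735
vin=V92: ✓ → 232235
vin=V89: ✗
vin=V80: ✗
year_sum = 212521 + 9413 + 67457 + 208735 + 232235 = 730361
—
[bmw_sum: make <> 'BMW' or mpg > 36]
vin=V50: ✓ → 199111
vin=V11: ✓ → 84515
vin=V61: ✓ → 9910
vin=V24: ✓ → 30644
vin=V97: ✓ → 212521
vin=V60: ✓ → 9413
vin=V12: ✓ → 16108
vin=V70: ✓ → 183282
vin=V30: ✓ → 108454
vin=V77: ✓ → 67457
vin=V18: ✓ → 208735
vin=V92: ✓ → 232235
vin=V89: ✓ → 151597
vin=V80: ✓ → 124780
bmw_sum = 199111 + 84515 + 9910 + 30644 + 212521 + 9413 + 16108 + 183282 + 108454 + 67457 + 208735 + 232235 + 151597 + 124780 = 1638762

year_sum=730361, bmw_sum=1638762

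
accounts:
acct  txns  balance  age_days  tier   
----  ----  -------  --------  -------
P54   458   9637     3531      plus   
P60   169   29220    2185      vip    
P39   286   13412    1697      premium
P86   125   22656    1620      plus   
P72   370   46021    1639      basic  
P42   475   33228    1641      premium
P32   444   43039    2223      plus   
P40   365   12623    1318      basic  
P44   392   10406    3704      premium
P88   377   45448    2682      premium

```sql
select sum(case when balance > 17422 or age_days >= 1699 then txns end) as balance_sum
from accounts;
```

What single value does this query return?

2810

acct=P54: ✓ → 458
acct=P60: ✓ → 169
acct=P39: ✗
acct=P86: ✓ → 125
acct=P72: ✓ → 370
acct=P42: ✓ → 475
acct=P32: ✓ → 444
acct=P40: ✗
acct=P44: ✓ → 392
acct=P88: ✓ → 377
balance_sum = 458 + 169 + 125 + 370 + 475 + 444 + 392 + 377 = 2810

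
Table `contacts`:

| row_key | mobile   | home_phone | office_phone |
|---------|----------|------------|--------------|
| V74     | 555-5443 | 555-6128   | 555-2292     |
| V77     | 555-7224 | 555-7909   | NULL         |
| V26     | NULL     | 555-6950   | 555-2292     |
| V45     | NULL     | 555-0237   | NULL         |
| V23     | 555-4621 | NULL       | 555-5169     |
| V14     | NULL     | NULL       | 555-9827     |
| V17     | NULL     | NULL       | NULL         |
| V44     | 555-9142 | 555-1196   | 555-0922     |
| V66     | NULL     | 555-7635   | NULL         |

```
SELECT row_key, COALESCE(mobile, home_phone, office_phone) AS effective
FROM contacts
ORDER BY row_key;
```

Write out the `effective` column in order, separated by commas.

555-9827, NULL, 555-4621, 555-6950, 555-9142, 555-0237, 555-7635, 555-5443, 555-7224

row_key=V14: mobile=NULL, home_phone=NULL, office_phone=555-9827 → 555-9827
row_key=V17: mobile=NULL, home_phone=NULL, office_phone=NULL (all NULL) → NULL
row_key=V23: mobile=555-4621 → 555-4621
row_key=V26: mobile=NULL, home_phone=555-6950 → 555-6950
row_key=V44: mobile=555-9142 → 555-9142
row_key=V45: mobile=NULL, home_phone=555-0237 → 555-0237
row_key=V66: mobile=NULL, home_phone=555-7635 → 555-7635
row_key=V74: mobile=555-5443 → 555-5443
row_key=V77: mobile=555-7224 → 555-7224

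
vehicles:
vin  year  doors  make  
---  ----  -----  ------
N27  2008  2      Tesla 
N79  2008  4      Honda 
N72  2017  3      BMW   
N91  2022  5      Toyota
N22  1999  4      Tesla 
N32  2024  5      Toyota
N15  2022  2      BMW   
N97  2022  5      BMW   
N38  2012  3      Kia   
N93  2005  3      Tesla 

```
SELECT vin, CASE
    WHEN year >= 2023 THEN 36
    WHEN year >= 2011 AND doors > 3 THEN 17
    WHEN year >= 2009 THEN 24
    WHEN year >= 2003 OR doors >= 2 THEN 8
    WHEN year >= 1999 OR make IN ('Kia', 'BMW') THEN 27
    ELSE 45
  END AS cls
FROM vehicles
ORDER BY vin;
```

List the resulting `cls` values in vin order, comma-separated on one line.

vin=N15: year >= 2009 → 24
vin=N22: year >= 2003 OR doors >= 2 → 8
vin=N27: year >= 2003 OR doors >= 2 → 8
vin=N32: year >= 2023 → 36
vin=N38: year >= 2009 → 24
vin=N72: year >= 2009 → 24
vin=N79: year >= 2003 OR doors >= 2 → 8
vin=N91: year >= 2011 AND doors > 3 → 17
vin=N93: year >= 2003 OR doors >= 2 → 8
vin=N97: year >= 2011 AND doors > 3 → 17

24, 8, 8, 36, 24, 24, 8, 17, 8, 17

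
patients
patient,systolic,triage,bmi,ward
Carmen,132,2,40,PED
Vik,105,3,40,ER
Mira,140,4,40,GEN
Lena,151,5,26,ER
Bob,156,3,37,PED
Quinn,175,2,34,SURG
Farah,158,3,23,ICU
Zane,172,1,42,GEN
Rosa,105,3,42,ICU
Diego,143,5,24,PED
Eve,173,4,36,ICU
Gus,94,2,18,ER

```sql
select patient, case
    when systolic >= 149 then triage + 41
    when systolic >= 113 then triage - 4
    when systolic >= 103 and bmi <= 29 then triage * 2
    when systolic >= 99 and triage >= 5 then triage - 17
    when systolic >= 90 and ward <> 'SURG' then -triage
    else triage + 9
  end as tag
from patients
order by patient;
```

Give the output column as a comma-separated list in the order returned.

patient=Bob: systolic >= 149 → 44
patient=Carmen: systolic >= 113 → -2
patient=Diego: systolic >= 113 → 1
patient=Eve: systolic >= 149 → 45
patient=Farah: systolic >= 149 → 44
patient=Gus: systolic >= 90 and ward <> 'SURG' → -2
patient=Lena: systolic >= 149 → 46
patient=Mira: systolic >= 113 → 0
patient=Quinn: systolic >= 149 → 43
patient=Rosa: systolic >= 90 and ward <> 'SURG' → -3
patient=Vik: systolic >= 90 and ward <> 'SURG' → -3
patient=Zane: systolic >= 149 → 42

44, -2, 1, 45, 44, -2, 46, 0, 43, -3, -3, 42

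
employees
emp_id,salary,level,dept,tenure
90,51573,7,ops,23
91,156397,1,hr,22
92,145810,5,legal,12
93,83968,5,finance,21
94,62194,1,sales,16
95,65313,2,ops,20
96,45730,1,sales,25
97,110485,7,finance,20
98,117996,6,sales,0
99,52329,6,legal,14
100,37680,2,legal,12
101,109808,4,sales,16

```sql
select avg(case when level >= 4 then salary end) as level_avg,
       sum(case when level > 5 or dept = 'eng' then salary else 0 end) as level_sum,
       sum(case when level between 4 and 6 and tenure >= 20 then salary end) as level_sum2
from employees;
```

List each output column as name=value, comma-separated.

level_avg=95995.5714285714, level_sum=332383, level_sum2=83968

[level_avg: level >= 4]
emp_id=90: ✓ → 51573
emp_id=91: ✗
emp_id=92: ✓ → 145810
emp_id=93: ✓ → 83968
emp_id=94: ✗
emp_id=95: ✗
emp_id=96: ✗
emp_id=97: ✓ → 110485
emp_id=98: ✓ → 117996
emp_id=99: ✓ → 52329
emp_id=100: ✗
emp_id=101: ✓ → 109808
level_avg = (51573 + 145810 + 83968 + 110485 + 117996 + 52329 + 109808) / 7 = 95995.5714285714
—
[level_sum: level > 5 or dept = 'eng']
emp_id=90: ✓ → 51573
emp_id=91: ✗
emp_id=92: ✗
emp_id=93: ✗
emp_id=94: ✗
emp_id=95: ✗
emp_id=96: ✗
emp_id=97: ✓ → 110485
emp_id=98: ✓ → 117996
emp_id=99: ✓ → 52329
emp_id=100: ✗
emp_id=101: ✗
level_sum = 51573 + 110485 + 117996 + 52329 = 332383
—
[level_sum2: level between 4 and 6 and tenure >= 20]
emp_id=90: ✗
emp_id=91: ✗
emp_id=92: ✗
emp_id=93: ✓ → 83968
emp_id=94: ✗
emp_id=95: ✗
emp_id=96: ✗
emp_id=97: ✗
emp_id=98: ✗
emp_id=99: ✗
emp_id=100: ✗
emp_id=101: ✗
level_sum2 = 83968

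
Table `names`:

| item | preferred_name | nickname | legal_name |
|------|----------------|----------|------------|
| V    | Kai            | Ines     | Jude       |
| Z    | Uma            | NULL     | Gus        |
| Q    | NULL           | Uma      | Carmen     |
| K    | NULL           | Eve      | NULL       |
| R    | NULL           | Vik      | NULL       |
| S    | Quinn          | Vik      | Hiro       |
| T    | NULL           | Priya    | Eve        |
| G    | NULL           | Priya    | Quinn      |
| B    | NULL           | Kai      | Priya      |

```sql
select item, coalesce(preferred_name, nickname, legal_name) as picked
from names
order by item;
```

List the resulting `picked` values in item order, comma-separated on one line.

Kai, Priya, Eve, Uma, Vik, Quinn, Priya, Kai, Uma

item=B: preferred_name=NULL, nickname=Kai → Kai
item=G: preferred_name=NULL, nickname=Priya → Priya
item=K: preferred_name=NULL, nickname=Eve → Eve
item=Q: preferred_name=NULL, nickname=Uma → Uma
item=R: preferred_name=NULL, nickname=Vik → Vik
item=S: preferred_name=Quinn → Quinn
item=T: preferred_name=NULL, nickname=Priya → Priya
item=V: preferred_name=Kai → Kai
item=Z: preferred_name=Uma → Uma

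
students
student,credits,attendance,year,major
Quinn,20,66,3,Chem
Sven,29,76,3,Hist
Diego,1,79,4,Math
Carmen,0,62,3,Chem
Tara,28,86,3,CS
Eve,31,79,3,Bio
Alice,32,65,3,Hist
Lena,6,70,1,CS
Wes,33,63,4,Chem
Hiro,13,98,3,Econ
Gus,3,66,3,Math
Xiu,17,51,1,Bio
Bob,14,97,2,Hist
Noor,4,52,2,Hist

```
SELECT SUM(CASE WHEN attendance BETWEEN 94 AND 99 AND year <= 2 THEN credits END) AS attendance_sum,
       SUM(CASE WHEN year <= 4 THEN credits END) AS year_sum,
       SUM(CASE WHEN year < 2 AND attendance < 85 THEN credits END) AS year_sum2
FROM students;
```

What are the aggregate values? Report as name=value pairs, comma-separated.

attendance_sum=14, year_sum=231, year_sum2=23

[attendance_sum: attendance BETWEEN 94 AND 99 AND year <= 2]
student=Quinn: ✗
student=Sven: ✗
student=Diego: ✗
student=Carmen: ✗
student=Tara: ✗
student=Eve: ✗
student=Alice: ✗
student=Lena: ✗
student=Wes: ✗
student=Hiro: ✗
student=Gus: ✗
student=Xiu: ✗
student=Bob: ✓ → 14
student=Noor: ✗
attendance_sum = 14
—
[year_sum: year <= 4]
student=Quinn: ✓ → 20
student=Sven: ✓ → 29
student=Diego: ✓ → 1
student=Carmen: ✓ → 0
student=Tara: ✓ → 28
student=Eve: ✓ → 31
student=Alice: ✓ → 32
student=Lena: ✓ → 6
student=Wes: ✓ → 33
student=Hiro: ✓ → 13
student=Gus: ✓ → 3
student=Xiu: ✓ → 17
student=Bob: ✓ → 14
student=Noor: ✓ → 4
year_sum = 20 + 29 + 1 + 28 + 31 + 32 + 6 + 33 + 13 + 3 + 17 + 14 + 4 = 231
—
[year_sum2: year < 2 AND attendance < 85]
student=Quinn: ✗
student=Sven: ✗
student=Diego: ✗
student=Carmen: ✗
student=Tara: ✗
student=Eve: ✗
student=Alice: ✗
student=Lena: ✓ → 6
student=Wes: ✗
student=Hiro: ✗
student=Gus: ✗
student=Xiu: ✓ → 17
student=Bob: ✗
student=Noor: ✗
year_sum2 = 6 + 17 = 23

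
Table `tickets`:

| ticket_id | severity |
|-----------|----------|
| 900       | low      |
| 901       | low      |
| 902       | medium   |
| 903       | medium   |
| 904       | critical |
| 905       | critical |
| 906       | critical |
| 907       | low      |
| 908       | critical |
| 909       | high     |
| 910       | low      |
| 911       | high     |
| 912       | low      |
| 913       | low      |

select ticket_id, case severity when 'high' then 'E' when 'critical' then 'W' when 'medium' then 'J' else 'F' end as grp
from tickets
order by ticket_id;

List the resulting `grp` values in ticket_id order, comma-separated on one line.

ticket_id=900: ELSE → F
ticket_id=901: ELSE → F
ticket_id=902: severity='medium' → J
ticket_id=903: severity='medium' → J
ticket_id=904: severity='critical' → W
ticket_id=905: severity='critical' → W
ticket_id=906: severity='critical' → W
ticket_id=907: ELSE → F
ticket_id=908: severity='critical' → W
ticket_id=909: severity='high' → E
ticket_id=910: ELSE → F
ticket_id=911: severity='high' → E
ticket_id=912: ELSE → F
ticket_id=913: ELSE → F

F, F, J, J, W, W, W, F, W, E, F, E, F, F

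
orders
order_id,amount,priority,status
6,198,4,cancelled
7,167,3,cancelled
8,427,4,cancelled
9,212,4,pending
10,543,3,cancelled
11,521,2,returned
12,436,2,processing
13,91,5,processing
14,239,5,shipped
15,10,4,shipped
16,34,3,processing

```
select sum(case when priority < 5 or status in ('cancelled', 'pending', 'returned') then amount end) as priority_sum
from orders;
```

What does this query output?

2548

order_id=6: ✓ → 198
order_id=7: ✓ → 167
order_id=8: ✓ → 427
order_id=9: ✓ → 212
order_id=10: ✓ → 543
order_id=11: ✓ → 521
order_id=12: ✓ → 436
order_id=13: ✗
order_id=14: ✗
order_id=15: ✓ → 10
order_id=16: ✓ → 34
priority_sum = 198 + 167 + 427 + 212 + 543 + 521 + 436 + 10 + 34 = 2548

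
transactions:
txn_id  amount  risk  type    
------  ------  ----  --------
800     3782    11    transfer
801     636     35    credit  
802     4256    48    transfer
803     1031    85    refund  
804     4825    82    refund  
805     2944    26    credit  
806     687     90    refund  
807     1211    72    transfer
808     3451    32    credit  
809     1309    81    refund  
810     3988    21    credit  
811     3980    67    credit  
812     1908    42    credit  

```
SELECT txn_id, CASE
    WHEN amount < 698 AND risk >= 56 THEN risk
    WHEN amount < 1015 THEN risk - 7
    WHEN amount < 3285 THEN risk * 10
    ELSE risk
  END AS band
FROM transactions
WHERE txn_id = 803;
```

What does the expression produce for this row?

txn_id = 803: amount=1031, risk=85, type=refund.
amount < 698 AND risk >= 56 → false
amount < 1015 → false
amount < 3285 → true → 850

850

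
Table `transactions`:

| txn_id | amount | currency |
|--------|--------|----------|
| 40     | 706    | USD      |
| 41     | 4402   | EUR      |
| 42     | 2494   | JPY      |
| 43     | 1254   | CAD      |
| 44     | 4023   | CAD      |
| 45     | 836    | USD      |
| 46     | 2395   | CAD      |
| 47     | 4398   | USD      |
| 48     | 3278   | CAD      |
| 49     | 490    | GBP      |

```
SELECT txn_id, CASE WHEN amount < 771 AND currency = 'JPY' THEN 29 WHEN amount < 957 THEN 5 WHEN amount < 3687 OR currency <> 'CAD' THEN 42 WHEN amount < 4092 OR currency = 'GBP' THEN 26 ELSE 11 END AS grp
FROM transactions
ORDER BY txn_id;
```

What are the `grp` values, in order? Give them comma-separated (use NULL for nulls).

txn_id=40: amount < 957 → 5
txn_id=41: amount < 3687 OR currency <> 'CAD' → 42
txn_id=42: amount < 3687 OR currency <> 'CAD' → 42
txn_id=43: amount < 3687 OR currency <> 'CAD' → 42
txn_id=44: amount < 4092 OR currency = 'GBP' → 26
txn_id=45: amount < 957 → 5
txn_id=46: amount < 3687 OR currency <> 'CAD' → 42
txn_id=47: amount < 3687 OR currency <> 'CAD' → 42
txn_id=48: amount < 3687 OR currency <> 'CAD' → 42
txn_id=49: amount < 957 → 5

5, 42, 42, 42, 26, 5, 42, 42, 42, 5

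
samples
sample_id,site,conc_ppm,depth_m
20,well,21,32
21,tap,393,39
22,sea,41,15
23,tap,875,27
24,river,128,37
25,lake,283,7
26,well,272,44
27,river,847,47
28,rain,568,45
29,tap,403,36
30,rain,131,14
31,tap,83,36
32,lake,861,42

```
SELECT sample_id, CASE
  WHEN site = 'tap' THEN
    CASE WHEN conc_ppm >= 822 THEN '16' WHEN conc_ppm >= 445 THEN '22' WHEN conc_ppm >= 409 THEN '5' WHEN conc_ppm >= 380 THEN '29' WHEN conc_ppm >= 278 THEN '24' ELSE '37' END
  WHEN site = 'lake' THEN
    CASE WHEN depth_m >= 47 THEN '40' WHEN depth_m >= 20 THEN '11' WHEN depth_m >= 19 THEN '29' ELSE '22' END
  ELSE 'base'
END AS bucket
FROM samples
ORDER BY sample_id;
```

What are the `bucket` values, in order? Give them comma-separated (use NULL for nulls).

sample_id=20: site='well' → outer ELSE → base
sample_id=21: site='tap' → inner[conc_ppm >= 380] → 29
sample_id=22: site='sea' → outer ELSE → base
sample_id=23: site='tap' → inner[conc_ppm >= 822] → 16
sample_id=24: site='river' → outer ELSE → base
sample_id=25: site='lake' → inner[ELSE] → 22
sample_id=26: site='well' → outer ELSE → base
sample_id=27: site='river' → outer ELSE → base
sample_id=28: site='rain' → outer ELSE → base
sample_id=29: site='tap' → inner[conc_ppm >= 380] → 29
sample_id=30: site='rain' → outer ELSE → base
sample_id=31: site='tap' → inner[ELSE] → 37
sample_id=32: site='lake' → inner[depth_m >= 20] → 11

base, 29, base, 16, base, 22, base, base, base, 29, base, 37, 11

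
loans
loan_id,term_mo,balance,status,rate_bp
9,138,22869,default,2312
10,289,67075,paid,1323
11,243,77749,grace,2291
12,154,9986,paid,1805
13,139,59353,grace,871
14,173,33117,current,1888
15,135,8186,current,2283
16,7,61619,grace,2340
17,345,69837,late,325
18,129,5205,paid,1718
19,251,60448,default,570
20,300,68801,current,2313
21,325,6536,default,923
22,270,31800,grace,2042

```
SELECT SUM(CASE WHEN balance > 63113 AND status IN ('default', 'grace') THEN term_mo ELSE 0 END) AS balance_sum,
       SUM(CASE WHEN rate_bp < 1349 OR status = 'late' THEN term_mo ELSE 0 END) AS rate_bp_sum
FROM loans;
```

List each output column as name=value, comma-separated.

[balance_sum: balance > 63113 AND status IN ('default', 'grace')]
loan_id=9: ✗
loan_id=10: ✗
loan_id=11: ✓ → 243
loan_id=12: ✗
loan_id=13: ✗
loan_id=14: ✗
loan_id=15: ✗
loan_id=16: ✗
loan_id=17: ✗
loan_id=18: ✗
loan_id=19: ✗
loan_id=20: ✗
loan_id=21: ✗
loan_id=22: ✗
balance_sum = 243
—
[rate_bp_sum: rate_bp < 1349 OR status = 'late']
loan_id=9: ✗
loan_id=10: ✓ → 289
loan_id=11: ✗
loan_id=12: ✗
loan_id=13: ✓ → 139
loan_id=14: ✗
loan_id=15: ✗
loan_id=16: ✗
loan_id=17: ✓ → 345
loan_id=18: ✗
loan_id=19: ✓ → 251
loan_id=20: ✗
loan_id=21: ✓ → 325
loan_id=22: ✗
rate_bp_sum = 289 + 139 + 345 + 251 + 325 = 1349

balance_sum=243, rate_bp_sum=1349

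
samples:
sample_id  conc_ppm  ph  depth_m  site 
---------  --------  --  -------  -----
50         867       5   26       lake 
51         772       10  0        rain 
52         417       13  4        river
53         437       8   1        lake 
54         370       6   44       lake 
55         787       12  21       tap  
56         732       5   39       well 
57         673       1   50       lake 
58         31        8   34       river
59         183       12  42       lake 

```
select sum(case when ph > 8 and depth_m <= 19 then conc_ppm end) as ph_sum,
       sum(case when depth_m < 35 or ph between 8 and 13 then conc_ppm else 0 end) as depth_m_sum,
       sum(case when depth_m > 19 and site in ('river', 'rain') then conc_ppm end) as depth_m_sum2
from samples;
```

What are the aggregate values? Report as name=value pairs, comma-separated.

[ph_sum: ph > 8 and depth_m <= 19]
sample_id=50: ✗
sample_id=51: ✓ → 772
sample_id=52: ✓ → 417
sample_id=53: ✗
sample_id=54: ✗
sample_id=55: ✗
sample_id=56: ✗
sample_id=57: ✗
sample_id=58: ✗
sample_id=59: ✗
ph_sum = 772 + 417 = 1189
—
[depth_m_sum: depth_m < 35 or ph between 8 and 13]
sample_id=50: ✓ → 867
sample_id=51: ✓ → 772
sample_id=52: ✓ → 417
sample_id=53: ✓ → 437
sample_id=54: ✗
sample_id=55: ✓ → 787
sample_id=56: ✗
sample_id=57: ✗
sample_id=58: ✓ → 31
sample_id=59: ✓ → 183
depth_m_sum = 867 + 772 + 417 + 437 + 787 + 31 + 183 = 3494
—
[depth_m_sum2: depth_m > 19 and site in ('river', 'rain')]
sample_id=50: ✗
sample_id=51: ✗
sample_id=52: ✗
sample_id=53: ✗
sample_id=54: ✗
sample_id=55: ✗
sample_id=56: ✗
sample_id=57: ✗
sample_id=58: ✓ → 31
sample_id=59: ✗
depth_m_sum2 = 31

ph_sum=1189, depth_m_sum=3494, depth_m_sum2=31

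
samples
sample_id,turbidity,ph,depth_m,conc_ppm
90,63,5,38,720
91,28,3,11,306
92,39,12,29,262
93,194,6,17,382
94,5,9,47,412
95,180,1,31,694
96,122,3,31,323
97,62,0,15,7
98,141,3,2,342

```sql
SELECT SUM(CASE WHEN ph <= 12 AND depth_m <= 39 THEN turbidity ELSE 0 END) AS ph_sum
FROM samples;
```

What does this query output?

829

sample_id=90: ✓ → 63
sample_id=91: ✓ → 28
sample_id=92: ✓ → 39
sample_id=93: ✓ → 194
sample_id=94: ✗
sample_id=95: ✓ → 180
sample_id=96: ✓ → 122
sample_id=97: ✓ → 62
sample_id=98: ✓ → 141
ph_sum = 63 + 28 + 39 + 194 + 180 + 122 + 62 + 141 = 829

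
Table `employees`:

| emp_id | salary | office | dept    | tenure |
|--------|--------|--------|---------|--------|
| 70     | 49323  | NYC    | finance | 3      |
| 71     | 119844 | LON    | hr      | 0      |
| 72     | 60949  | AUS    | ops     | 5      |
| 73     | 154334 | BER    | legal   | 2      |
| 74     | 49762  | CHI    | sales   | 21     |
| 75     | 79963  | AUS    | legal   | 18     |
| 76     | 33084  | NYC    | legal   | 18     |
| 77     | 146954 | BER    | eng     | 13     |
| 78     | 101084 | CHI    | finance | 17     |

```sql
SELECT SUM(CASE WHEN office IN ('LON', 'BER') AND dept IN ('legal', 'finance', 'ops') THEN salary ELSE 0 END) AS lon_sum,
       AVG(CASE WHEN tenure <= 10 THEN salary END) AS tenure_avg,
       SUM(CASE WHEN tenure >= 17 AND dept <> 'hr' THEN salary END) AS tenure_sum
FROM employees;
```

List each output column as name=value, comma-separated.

lon_sum=154334, tenure_avg=96112.5, tenure_sum=263893

[lon_sum: office IN ('LON', 'BER') AND dept IN ('legal', 'finance', 'ops')]
emp_id=70: ✗
emp_id=71: ✗
emp_id=72: ✗
emp_id=73: ✓ → 154334
emp_id=74: ✗
emp_id=75: ✗
emp_id=76: ✗
emp_id=77: ✗
emp_id=78: ✗
lon_sum = 154334
—
[tenure_avg: tenure <= 10]
emp_id=70: ✓ → 49323
emp_id=71: ✓ → 119844
emp_id=72: ✓ → 60949
emp_id=73: ✓ → 154334
emp_id=74: ✗
emp_id=75: ✗
emp_id=76: ✗
emp_id=77: ✗
emp_id=78: ✗
tenure_avg = (49323 + 119844 + 60949 + 154334) / 4 = 96112.5
—
[tenure_sum: tenure >= 17 AND dept <> 'hr']
emp_id=70: ✗
emp_id=71: ✗
emp_id=72: ✗
emp_id=73: ✗
emp_id=74: ✓ → 49762
emp_id=75: ✓ → 79963
emp_id=76: ✓ → 33084
emp_id=77: ✗
emp_id=78: ✓ → 101084
tenure_sum = 49762 + 79963 + 33084 + 101084 = 263893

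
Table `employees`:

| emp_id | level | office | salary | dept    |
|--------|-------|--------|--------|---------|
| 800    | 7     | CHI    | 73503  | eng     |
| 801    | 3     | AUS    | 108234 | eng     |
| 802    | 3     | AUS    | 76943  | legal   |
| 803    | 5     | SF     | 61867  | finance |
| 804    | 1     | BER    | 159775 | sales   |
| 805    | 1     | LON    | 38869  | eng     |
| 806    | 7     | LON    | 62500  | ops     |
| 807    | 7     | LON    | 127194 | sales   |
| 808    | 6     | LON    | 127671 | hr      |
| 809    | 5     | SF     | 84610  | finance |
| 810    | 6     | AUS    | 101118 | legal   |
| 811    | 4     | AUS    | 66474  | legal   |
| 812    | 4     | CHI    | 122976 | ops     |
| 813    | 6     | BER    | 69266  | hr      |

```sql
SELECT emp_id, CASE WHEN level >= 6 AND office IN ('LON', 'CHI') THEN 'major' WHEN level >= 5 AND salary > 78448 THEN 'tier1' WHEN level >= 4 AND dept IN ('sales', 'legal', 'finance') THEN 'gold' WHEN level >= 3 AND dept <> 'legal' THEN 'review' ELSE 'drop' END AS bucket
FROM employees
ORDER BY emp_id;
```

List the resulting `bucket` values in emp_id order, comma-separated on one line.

emp_id=800: level >= 6 AND office IN ('LON', 'CHI') → major
emp_id=801: level >= 3 AND dept <> 'legal' → review
emp_id=802: ELSE → drop
emp_id=803: level >= 4 AND dept IN ('sales', 'legal', 'finance') → gold
emp_id=804: ELSE → drop
emp_id=805: ELSE → drop
emp_id=806: level >= 6 AND office IN ('LON', 'CHI') → major
emp_id=807: level >= 6 AND office IN ('LON', 'CHI') → major
emp_id=808: level >= 6 AND office IN ('LON', 'CHI') → major
emp_id=809: level >= 5 AND salary > 78448 → tier1
emp_id=810: level >= 5 AND salary > 78448 → tier1
emp_id=811: level >= 4 AND dept IN ('sales', 'legal', 'finance') → gold
emp_id=812: level >= 3 AND dept <> 'legal' → review
emp_id=813: level >= 3 AND dept <> 'legal' → review

major, review, drop, gold, drop, drop, major, major, major, tier1, tier1, gold, review, review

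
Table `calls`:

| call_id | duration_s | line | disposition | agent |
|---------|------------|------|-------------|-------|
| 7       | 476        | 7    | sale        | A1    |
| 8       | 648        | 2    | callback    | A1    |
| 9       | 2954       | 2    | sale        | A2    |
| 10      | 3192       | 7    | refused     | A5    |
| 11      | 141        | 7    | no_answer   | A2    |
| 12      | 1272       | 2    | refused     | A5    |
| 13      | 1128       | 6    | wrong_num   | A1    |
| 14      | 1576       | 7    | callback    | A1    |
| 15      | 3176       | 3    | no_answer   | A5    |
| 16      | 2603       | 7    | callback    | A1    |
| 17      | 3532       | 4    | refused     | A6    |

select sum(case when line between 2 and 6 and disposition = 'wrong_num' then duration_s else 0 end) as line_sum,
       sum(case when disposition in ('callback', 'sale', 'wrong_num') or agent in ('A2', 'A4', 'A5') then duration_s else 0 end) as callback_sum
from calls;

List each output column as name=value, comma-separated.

line_sum=1128, callback_sum=17166

[line_sum: line between 2 and 6 and disposition = 'wrong_num']
call_id=7: ✗
call_id=8: ✗
call_id=9: ✗
call_id=10: ✗
call_id=11: ✗
call_id=12: ✗
call_id=13: ✓ → 1128
call_id=14: ✗
call_id=15: ✗
call_id=16: ✗
call_id=17: ✗
line_sum = 1128
—
[callback_sum: disposition in ('callback', 'sale', 'wrong_num') or agent in ('A2', 'A4', 'A5')]
call_id=7: ✓ → 476
call_id=8: ✓ → 648
call_id=9: ✓ → 2954
call_id=10: ✓ → 3192
call_id=11: ✓ → 141
call_id=12: ✓ → 1272
call_id=13: ✓ → 1128
call_id=14: ✓ → 1576
call_id=15: ✓ → 3176
call_id=16: ✓ → 2603
call_id=17: ✗
callback_sum = 476 + 648 + 2954 + 3192 + 141 + 1272 + 1128 + 1576 + 3176 + 2603 = 17166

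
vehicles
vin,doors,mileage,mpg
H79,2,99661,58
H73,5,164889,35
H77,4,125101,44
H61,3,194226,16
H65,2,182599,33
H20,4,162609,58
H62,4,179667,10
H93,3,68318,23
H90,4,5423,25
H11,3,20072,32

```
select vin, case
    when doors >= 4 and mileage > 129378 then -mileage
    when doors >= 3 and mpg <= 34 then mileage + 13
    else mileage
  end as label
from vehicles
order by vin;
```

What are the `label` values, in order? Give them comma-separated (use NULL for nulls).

vin=H11: doors >= 3 and mpg <= 34 → 20085
vin=H20: doors >= 4 and mileage > 129378 → -162609
vin=H61: doors >= 3 and mpg <= 34 → 194239
vin=H62: doors >= 4 and mileage > 129378 → -179667
vin=H65: ELSE → 182599
vin=H73: doors >= 4 and mileage > 129378 → -164889
vin=H77: ELSE → 125101
vin=H79: ELSE → 99661
vin=H90: doors >= 3 and mpg <= 34 → 5436
vin=H93: doors >= 3 and mpg <= 34 → 68331

20085, -162609, 194239, -179667, 182599, -164889, 125101, 99661, 5436, 68331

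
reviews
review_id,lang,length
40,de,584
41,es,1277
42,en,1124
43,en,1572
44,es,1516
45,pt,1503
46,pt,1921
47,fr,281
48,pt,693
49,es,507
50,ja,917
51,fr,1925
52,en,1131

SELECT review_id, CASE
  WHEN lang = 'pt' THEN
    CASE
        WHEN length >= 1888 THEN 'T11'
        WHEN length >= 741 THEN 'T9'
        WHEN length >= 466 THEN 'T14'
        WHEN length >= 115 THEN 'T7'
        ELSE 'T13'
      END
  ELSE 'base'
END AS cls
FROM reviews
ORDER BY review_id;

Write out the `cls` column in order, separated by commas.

base, base, base, base, base, T9, T11, base, T14, base, base, base, base

review_id=40: lang='de' → outer ELSE → base
review_id=41: lang='es' → outer ELSE → base
review_id=42: lang='en' → outer ELSE → base
review_id=43: lang='en' → outer ELSE → base
review_id=44: lang='es' → outer ELSE → base
review_id=45: lang='pt' → inner[length >= 741] → T9
review_id=46: lang='pt' → inner[length >= 1888] → T11
review_id=47: lang='fr' → outer ELSE → base
review_id=48: lang='pt' → inner[length >= 466] → T14
review_id=49: lang='es' → outer ELSE → base
review_id=50: lang='ja' → outer ELSE → base
review_id=51: lang='fr' → outer ELSE → base
review_id=52: lang='en' → outer ELSE → base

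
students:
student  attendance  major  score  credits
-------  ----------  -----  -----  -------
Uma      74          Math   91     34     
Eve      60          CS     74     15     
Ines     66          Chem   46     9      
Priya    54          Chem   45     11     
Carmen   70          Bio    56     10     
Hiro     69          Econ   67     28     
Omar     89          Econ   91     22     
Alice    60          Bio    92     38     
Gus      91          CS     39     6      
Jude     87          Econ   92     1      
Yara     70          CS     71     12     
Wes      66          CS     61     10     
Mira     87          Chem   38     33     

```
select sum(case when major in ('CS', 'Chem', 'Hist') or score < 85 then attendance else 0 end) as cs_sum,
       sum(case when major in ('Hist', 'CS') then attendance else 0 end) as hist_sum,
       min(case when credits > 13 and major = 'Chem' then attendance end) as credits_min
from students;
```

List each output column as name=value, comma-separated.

cs_sum=633, hist_sum=287, credits_min=87

[cs_sum: major in ('CS', 'Chem', 'Hist') or score < 85]
student=Uma: ✗
student=Eve: ✓ → 60
student=Ines: ✓ → 66
student=Priya: ✓ → 54
student=Carmen: ✓ → 70
student=Hiro: ✓ → 69
student=Omar: ✗
student=Alice: ✗
student=Gus: ✓ → 91
student=Jude: ✗
student=Yara: ✓ → 70
student=Wes: ✓ → 66
student=Mira: ✓ → 87
cs_sum = 60 + 66 + 54 + 70 + 69 + 91 + 70 + 66 + 87 = 633
—
[hist_sum: major in ('Hist', 'CS')]
student=Uma: ✗
student=Eve: ✓ → 60
student=Ines: ✗
student=Priya: ✗
student=Carmen: ✗
student=Hiro: ✗
student=Omar: ✗
student=Alice: ✗
student=Gus: ✓ → 91
student=Jude: ✗
student=Yara: ✓ → 70
student=Wes: ✓ → 66
student=Mira: ✗
hist_sum = 60 + 91 + 70 + 66 = 287
—
[credits_min: credits > 13 and major = 'Chem']
student=Uma: ✗
student=Eve: ✗
student=Ines: ✗
student=Priya: ✗
student=Carmen: ✗
student=Hiro: ✗
student=Omar: ✗
student=Alice: ✗
student=Gus: ✗
student=Jude: ✗
student=Yara: ✗
student=Wes: ✗
student=Mira: ✓ → 87
credits_min = MIN(87) = 87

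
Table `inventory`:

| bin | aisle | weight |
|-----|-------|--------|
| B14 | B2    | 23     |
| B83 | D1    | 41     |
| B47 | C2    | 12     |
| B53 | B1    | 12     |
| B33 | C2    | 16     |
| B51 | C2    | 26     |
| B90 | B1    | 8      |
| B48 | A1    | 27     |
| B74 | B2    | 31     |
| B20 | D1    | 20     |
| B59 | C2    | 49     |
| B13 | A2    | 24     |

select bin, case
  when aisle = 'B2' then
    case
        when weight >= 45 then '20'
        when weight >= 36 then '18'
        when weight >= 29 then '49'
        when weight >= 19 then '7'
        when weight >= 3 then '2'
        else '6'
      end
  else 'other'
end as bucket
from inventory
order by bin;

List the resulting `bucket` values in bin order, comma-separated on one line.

other, 7, other, other, other, other, other, other, other, 49, other, other

bin=B13: aisle='A2' → outer ELSE → other
bin=B14: aisle='B2' → inner[weight >= 19] → 7
bin=B20: aisle='D1' → outer ELSE → other
bin=B33: aisle='C2' → outer ELSE → other
bin=B47: aisle='C2' → outer ELSE → other
bin=B48: aisle='A1' → outer ELSE → other
bin=B51: aisle='C2' → outer ELSE → other
bin=B53: aisle='B1' → outer ELSE → other
bin=B59: aisle='C2' → outer ELSE → other
bin=B74: aisle='B2' → inner[weight >= 29] → 49
bin=B83: aisle='D1' → outer ELSE → other
bin=B90: aisle='B1' → outer ELSE → other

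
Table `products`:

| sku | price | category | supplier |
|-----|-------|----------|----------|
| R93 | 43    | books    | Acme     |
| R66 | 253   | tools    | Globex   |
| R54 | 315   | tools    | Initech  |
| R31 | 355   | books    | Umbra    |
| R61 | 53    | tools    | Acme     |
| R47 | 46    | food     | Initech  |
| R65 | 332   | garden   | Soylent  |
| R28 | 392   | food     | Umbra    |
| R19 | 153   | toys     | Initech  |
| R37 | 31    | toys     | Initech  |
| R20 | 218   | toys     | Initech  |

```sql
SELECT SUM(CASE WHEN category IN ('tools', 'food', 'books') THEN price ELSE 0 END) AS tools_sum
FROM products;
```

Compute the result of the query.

1457

sku=R93: ✓ → 43
sku=R66: ✓ → 253
sku=R54: ✓ → 315
sku=R31: ✓ → 355
sku=R61: ✓ → 53
sku=R47: ✓ → 46
sku=R65: ✗
sku=R28: ✓ → 392
sku=R19: ✗
sku=R37: ✗
sku=R20: ✗
tools_sum = 43 + 253 + 315 + 355 + 53 + 46 + 392 = 1457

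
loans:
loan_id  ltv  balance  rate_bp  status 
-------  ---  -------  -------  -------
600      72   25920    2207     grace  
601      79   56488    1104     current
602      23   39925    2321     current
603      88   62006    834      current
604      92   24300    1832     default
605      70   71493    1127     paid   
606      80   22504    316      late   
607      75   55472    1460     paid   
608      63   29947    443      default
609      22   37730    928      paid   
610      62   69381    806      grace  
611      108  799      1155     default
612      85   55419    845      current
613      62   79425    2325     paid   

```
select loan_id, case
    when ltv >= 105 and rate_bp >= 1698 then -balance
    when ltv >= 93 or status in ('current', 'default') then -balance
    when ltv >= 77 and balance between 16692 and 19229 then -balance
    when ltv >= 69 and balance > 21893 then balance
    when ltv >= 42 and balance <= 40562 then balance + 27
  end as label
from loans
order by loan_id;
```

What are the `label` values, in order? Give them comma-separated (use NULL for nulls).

25920, -56488, -39925, -62006, -24300, 71493, 22504, 55472, -29947, NULL, NULL, -799, -55419, NULL

loan_id=600: ltv >= 69 and balance > 21893 → 25920
loan_id=601: ltv >= 93 or status in ('current', 'default') → -56488
loan_id=602: ltv >= 93 or status in ('current', 'default') → -39925
loan_id=603: ltv >= 93 or status in ('current', 'default') → -62006
loan_id=604: ltv >= 93 or status in ('current', 'default') → -24300
loan_id=605: ltv >= 69 and balance > 21893 → 71493
loan_id=606: ltv >= 69 and balance > 21893 → 22504
loan_id=607: ltv >= 69 and balance > 21893 → 55472
loan_id=608: ltv >= 93 or status in ('current', 'default') → -29947
loan_id=609: (no match → NULL) → NULL
loan_id=610: (no match → NULL) → NULL
loan_id=611: ltv >= 93 or status in ('current', 'default') → -799
loan_id=612: ltv >= 93 or status in ('current', 'default') → -55419
loan_id=613: (no match → NULL) → NULL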